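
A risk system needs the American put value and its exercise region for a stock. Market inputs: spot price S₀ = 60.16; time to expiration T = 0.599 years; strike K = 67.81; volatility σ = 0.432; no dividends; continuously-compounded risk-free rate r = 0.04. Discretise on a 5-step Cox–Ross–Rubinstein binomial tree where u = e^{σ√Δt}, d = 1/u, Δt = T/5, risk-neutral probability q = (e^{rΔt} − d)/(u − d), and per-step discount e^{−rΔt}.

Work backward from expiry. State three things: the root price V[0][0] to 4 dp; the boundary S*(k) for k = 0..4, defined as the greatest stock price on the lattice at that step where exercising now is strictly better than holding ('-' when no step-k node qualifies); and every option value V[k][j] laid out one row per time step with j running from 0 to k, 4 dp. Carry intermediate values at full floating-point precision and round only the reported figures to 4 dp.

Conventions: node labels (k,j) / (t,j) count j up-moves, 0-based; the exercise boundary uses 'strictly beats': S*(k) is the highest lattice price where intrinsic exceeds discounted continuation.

params: Δt=0.11980 u=1.16128 d=0.86112 q=0.47869 e^(-rΔt)=0.99522
t_5 payoffs: 39.3248 29.3955 16.0052 0.0000 0.0000 0.0000
t_4: node(4,0) S=33.0794 payoff=34.7306 vs cont=34.4065 → 34.7306 [stop]  node(4,1) S=44.6100 payoff=23.2000 vs cont=22.8758 → 23.2000 [stop]  node(4,2) S=60.1600 payoff=7.6500 vs cont=8.3038 → 8.3038 [wait]  node(4,3) S=81.1303 payoff=0.0000 vs cont=0.0000 → 0.0000 [wait]  node(4,4) S=109.4103 payoff=0.0000 vs cont=0.0000 → 0.0000 [wait]  ⇒ S*(4)=44.6100
t_3: node(3,0) S=38.4145 payoff=29.3955 vs cont=29.0714 → 29.3955 [stop]  node(3,1) S=51.8048 payoff=16.0052 vs cont=15.9925 → 16.0052 [stop]  node(3,2) S=69.8627 payoff=0.0000 vs cont=4.3081 → 4.3081 [wait]  node(3,3) S=94.2151 payoff=0.0000 vs cont=0.0000 → 0.0000 [wait]  ⇒ S*(3)=51.8048
t_2: node(2,0) S=44.6100 payoff=23.2000 vs cont=22.8758 → 23.2000 [stop]  node(2,1) S=60.1600 payoff=7.6500 vs cont=10.3562 → 10.3562 [wait]  node(2,2) S=81.1303 payoff=0.0000 vs cont=2.2351 → 2.2351 [wait]  ⇒ S*(2)=44.6100
t_1: node(1,0) S=51.8048 payoff=16.0052 vs cont=16.9702 → 16.9702 [wait]  node(1,1) S=69.8627 payoff=0.0000 vs cont=6.4378 → 6.4378 [wait]  ⇒ S*(1)=-
t_0: node(0,0) S=60.1600 payoff=7.6500 vs cont=11.8714 → 11.8714 [wait]  ⇒ S*(0)=-

price = 11.8714
boundary = - - 44.6100 51.8048 44.6100
tree:
11.8714
16.9702 6.4378
23.2000 10.3562 2.2351
29.3955 16.0052 4.3081 0.0000
34.7306 23.2000 8.3038 0.0000 0.0000
39.3248 29.3955 16.0052 0.0000 0.0000 0.0000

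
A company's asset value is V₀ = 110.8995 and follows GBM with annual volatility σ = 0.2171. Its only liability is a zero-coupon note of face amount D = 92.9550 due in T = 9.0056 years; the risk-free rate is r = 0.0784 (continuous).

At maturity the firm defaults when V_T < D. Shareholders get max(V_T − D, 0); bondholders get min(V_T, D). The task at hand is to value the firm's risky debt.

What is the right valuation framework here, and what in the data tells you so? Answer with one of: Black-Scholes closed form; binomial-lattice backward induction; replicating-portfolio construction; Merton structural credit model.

framework: Merton structural credit model

Key observation: assets follow a GBM and default happens iff V_T < 92.9550; valuing claims on that split (equity as a call, risky debt as the residual) is the structural model's definition.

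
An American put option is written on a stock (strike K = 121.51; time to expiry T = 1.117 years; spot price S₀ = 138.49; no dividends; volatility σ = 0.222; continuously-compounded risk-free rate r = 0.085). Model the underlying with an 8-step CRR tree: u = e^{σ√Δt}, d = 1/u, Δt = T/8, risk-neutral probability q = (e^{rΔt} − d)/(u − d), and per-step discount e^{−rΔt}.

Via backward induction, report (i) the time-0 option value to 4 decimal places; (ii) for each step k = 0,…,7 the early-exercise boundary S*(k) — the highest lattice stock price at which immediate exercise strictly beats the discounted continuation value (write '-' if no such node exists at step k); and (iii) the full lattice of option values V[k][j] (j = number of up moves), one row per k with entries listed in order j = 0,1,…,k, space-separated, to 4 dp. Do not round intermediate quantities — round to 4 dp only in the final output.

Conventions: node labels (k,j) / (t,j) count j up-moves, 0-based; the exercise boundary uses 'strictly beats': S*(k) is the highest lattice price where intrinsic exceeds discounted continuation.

price = 3.0441
boundary = - - - - 99.3833 91.4718 99.3833 107.9791
tree:
3.0441
5.2265 1.3327
8.7397 2.4787 0.4283
14.1644 4.5112 0.8772 0.0720
22.1267 7.9868 1.7784 0.1622 0.0000
30.0382 13.6347 3.5604 0.3658 0.0000 0.0000
37.3199 22.1267 7.0143 0.8247 0.0000 0.0000 0.0000
44.0219 30.0382 13.5309 1.8592 0.0000 0.0000 0.0000 0.0000
50.1905 37.3199 22.1267 4.1917 0.0000 0.0000 0.0000 0.0000 0.0000

Δt=0.13962, u=1.08649, d=0.92039, q=0.55115, disc=e^(-rΔt)=0.98820
k=8 terminal: V=max(K-S,0) → 50.1905 37.3199 22.1267 4.1917 0.0000 0.0000 0.0000 0.0000 0.0000
k=7: j=0 S=77.4881 intr=44.0219 cont=42.5884 V=44.0219[EX]; j=1 S=91.4718 intr=30.0382 cont=28.6046 V=30.0382[EX]; j=2 S=107.9791 intr=13.5309 cont=12.0973 V=13.5309[EX]; j=3 S=127.4654 intr=0.0000 cont=1.8592 V=1.8592[hold]; j=4 S=150.4682 intr=0.0000 cont=0.0000 V=0.0000[hold]; j=5 S=177.6221 intr=0.0000 cont=0.0000 V=0.0000[hold]; j=6 S=209.6764 intr=0.0000 cont=0.0000 V=0.0000[hold]; j=7 S=247.5153 intr=0.0000 cont=0.0000 V=0.0000[hold]  S*(7)=107.9791
k=6: j=0 S=84.1901 intr=37.3199 cont=35.8863 V=37.3199[EX]; j=1 S=99.3833 intr=22.1267 cont=20.6931 V=22.1267[EX]; j=2 S=117.3183 intr=4.1917 cont=7.0143 V=7.0143[hold]; j=3 S=138.4900 intr=0.0000 cont=0.8247 V=0.8247[hold]; j=4 S=163.4824 intr=0.0000 cont=0.0000 V=0.0000[hold]; j=5 S=192.9849 intr=0.0000 cont=0.0000 V=0.0000[hold]; j=6 S=227.8116 intr=0.0000 cont=0.0000 V=0.0000[hold]  S*(6)=99.3833
k=5: j=0 S=91.4718 intr=30.0382 cont=28.6046 V=30.0382[EX]; j=1 S=107.9791 intr=13.5309 cont=13.6347 V=13.6347[hold]; j=2 S=127.4654 intr=0.0000 cont=3.5604 V=3.5604[hold]; j=3 S=150.4682 intr=0.0000 cont=0.3658 V=0.3658[hold]; j=4 S=177.6221 intr=0.0000 cont=0.0000 V=0.0000[hold]; j=5 S=209.6764 intr=0.0000 cont=0.0000 V=0.0000[hold]  S*(5)=91.4718
k=4: j=0 S=99.3833 intr=22.1267 cont=20.7496 V=22.1267[EX]; j=1 S=117.3183 intr=4.1917 cont=7.9868 V=7.9868[hold]; j=2 S=138.4900 intr=0.0000 cont=1.7784 V=1.7784[hold]; j=3 S=163.4824 intr=0.0000 cont=0.1622 V=0.1622[hold]; j=4 S=192.9849 intr=0.0000 cont=0.0000 V=0.0000[hold]  S*(4)=99.3833
k=3: j=0 S=107.9791 intr=13.5309 cont=14.1644 V=14.1644[hold]; j=1 S=127.4654 intr=0.0000 cont=4.5112 V=4.5112[hold]; j=2 S=150.4682 intr=0.0000 cont=0.8772 V=0.8772[hold]; j=3 S=177.6221 intr=0.0000 cont=0.0720 V=0.0720[hold]  S*(3)=-
k=2: j=0 S=117.3183 intr=4.1917 cont=8.7397 V=8.7397[hold]; j=1 S=138.4900 intr=0.0000 cont=2.4787 V=2.4787[hold]; j=2 S=163.4824 intr=0.0000 cont=0.4283 V=0.4283[hold]  S*(2)=-
k=1: j=0 S=127.4654 intr=0.0000 cont=5.2265 V=5.2265[hold]; j=1 S=150.4682 intr=0.0000 cont=1.3327 V=1.3327[hold]  S*(1)=-
k=0: j=0 S=138.4900 intr=0.0000 cont=3.0441 V=3.0441[hold]  S*(0)=-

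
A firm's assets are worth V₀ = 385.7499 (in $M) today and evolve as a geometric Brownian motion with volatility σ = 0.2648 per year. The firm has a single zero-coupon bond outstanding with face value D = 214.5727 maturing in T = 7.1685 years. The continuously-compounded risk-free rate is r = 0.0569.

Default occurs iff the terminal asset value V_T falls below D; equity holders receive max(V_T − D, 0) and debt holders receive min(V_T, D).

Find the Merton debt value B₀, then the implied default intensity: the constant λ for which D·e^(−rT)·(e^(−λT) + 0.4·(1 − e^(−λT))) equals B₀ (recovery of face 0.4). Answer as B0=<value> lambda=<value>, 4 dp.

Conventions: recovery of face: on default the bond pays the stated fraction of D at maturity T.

B0=136.9016 lambda=0.0098

With assets at 385.7499 and a single debt payment of 214.5727 at 7.1685 years:
d₁ = [ln(V₀/D) + (r + σ²/2)T] / (σ√T)
   = [ln(385.7499/214.5727) + (0.0569 + 0.5·0.2648²)·7.1685] / (0.2648·√7.1685)
   = [0.586541 + 0.659212] / 0.708977 = 1.757113
d₂ = d₁ − σ√T = 1.757113 − 0.708977 = 1.048136
N(d₁) = 0.960551,  N(d₂) = 0.852712,  e^(−rT) = 0.665054
E₀ = V₀·N(d₁) − D·e^(−rT)·N(d₂)
   = 385.7499·0.960551 − 214.5727·0.665054·0.852712 = 248.848339
B₀ = V₀ − E₀ = 385.7499 − 248.848339 = 136.901561
e^(−λT) = (B₀·e^(rT)/D − 0.4)/(1 − 0.4) = (136.9016·1.503638/214.5727 − 0.4)/0.6 = 0.93225123
λ = −ln(0.93225123)/7.1685 = 0.009786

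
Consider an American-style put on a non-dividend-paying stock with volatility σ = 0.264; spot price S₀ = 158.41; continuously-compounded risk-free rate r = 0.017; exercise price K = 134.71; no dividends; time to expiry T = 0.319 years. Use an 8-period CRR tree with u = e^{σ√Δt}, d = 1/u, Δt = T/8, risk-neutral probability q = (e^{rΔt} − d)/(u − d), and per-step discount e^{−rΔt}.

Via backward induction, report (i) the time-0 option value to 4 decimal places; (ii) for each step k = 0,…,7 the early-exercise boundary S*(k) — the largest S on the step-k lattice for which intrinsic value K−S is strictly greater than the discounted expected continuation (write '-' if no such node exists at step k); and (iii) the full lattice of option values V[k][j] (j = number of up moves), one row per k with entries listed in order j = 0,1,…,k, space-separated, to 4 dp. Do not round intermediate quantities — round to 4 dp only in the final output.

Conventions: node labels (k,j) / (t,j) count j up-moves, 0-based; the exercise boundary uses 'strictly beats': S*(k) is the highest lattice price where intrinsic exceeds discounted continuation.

Δt=0.03988  u=1.05413  d=0.94865  q=0.49325  discount=0.99932
step 8 (expiry): payoffs max(K−S,0) = 30.8081 19.2549 6.4170 0.0000 0.0000 0.0000 0.0000 0.0000 0.0000
step 7: (k=7,j=0): S=109.5263, K−S=25.1837, hold=25.0924 ⇒ V=25.1837 exercise | (k=7,j=1): S=121.7049, K−S=13.0051, hold=12.9138 ⇒ V=13.0051 exercise | (k=7,j=2): S=135.2377, K−S=0.0000, hold=3.2496 ⇒ V=3.2496 continue | (k=7,j=3): S=150.2753, K−S=0.0000, hold=0.0000 ⇒ V=0.0000 continue | (k=7,j=4): S=166.9850, K−S=0.0000, hold=0.0000 ⇒ V=0.0000 continue | (k=7,j=5): S=185.5527, K−S=0.0000, hold=0.0000 ⇒ V=0.0000 continue | (k=7,j=6): S=206.1850, K−S=0.0000, hold=0.0000 ⇒ V=0.0000 continue | (k=7,j=7): S=229.1115, K−S=0.0000, hold=0.0000 ⇒ V=0.0000 continue  boundary S*=121.7049
step 6: (k=6,j=0): S=115.4551, K−S=19.2549, hold=19.1636 ⇒ V=19.2549 exercise | (k=6,j=1): S=128.2930, K−S=6.4170, hold=8.1876 ⇒ V=8.1876 continue | (k=6,j=2): S=142.5584, K−S=0.0000, hold=1.6456 ⇒ V=1.6456 continue | (k=6,j=3): S=158.4100, K−S=0.0000, hold=0.0000 ⇒ V=0.0000 continue | (k=6,j=4): S=176.0242, K−S=0.0000, hold=0.0000 ⇒ V=0.0000 continue | (k=6,j=5): S=195.5970, K−S=0.0000, hold=0.0000 ⇒ V=0.0000 continue | (k=6,j=6): S=217.3461, K−S=0.0000, hold=0.0000 ⇒ V=0.0000 continue  boundary S*=115.4551
step 5: (k=5,j=0): S=121.7049, K−S=13.0051, hold=13.7866 ⇒ V=13.7866 continue | (k=5,j=1): S=135.2377, K−S=0.0000, hold=4.9574 ⇒ V=4.9574 continue | (k=5,j=2): S=150.2753, K−S=0.0000, hold=0.8333 ⇒ V=0.8333 continue | (k=5,j=3): S=166.9850, K−S=0.0000, hold=0.0000 ⇒ V=0.0000 continue | (k=5,j=4): S=185.5527, K−S=0.0000, hold=0.0000 ⇒ V=0.0000 continue | (k=5,j=5): S=206.1850, K−S=0.0000, hold=0.0000 ⇒ V=0.0000 continue  boundary S*=-
step 4: (k=4,j=0): S=128.2930, K−S=6.4170, hold=9.4252 ⇒ V=9.4252 continue | (k=4,j=1): S=142.5584, K−S=0.0000, hold=2.9212 ⇒ V=2.9212 continue | (k=4,j=2): S=158.4100, K−S=0.0000, hold=0.4220 ⇒ V=0.4220 continue | (k=4,j=3): S=176.0242, K−S=0.0000, hold=0.0000 ⇒ V=0.0000 continue | (k=4,j=4): S=195.5970, K−S=0.0000, hold=0.0000 ⇒ V=0.0000 continue  boundary S*=-
step 3: (k=3,j=0): S=135.2377, K−S=0.0000, hold=6.2129 ⇒ V=6.2129 continue | (k=3,j=1): S=150.2753, K−S=0.0000, hold=1.6873 ⇒ V=1.6873 continue | (k=3,j=2): S=166.9850, K−S=0.0000, hold=0.2137 ⇒ V=0.2137 continue | (k=3,j=3): S=185.5527, K−S=0.0000, hold=0.0000 ⇒ V=0.0000 continue  boundary S*=-
step 2: (k=2,j=0): S=142.5584, K−S=0.0000, hold=3.9779 ⇒ V=3.9779 continue | (k=2,j=1): S=158.4100, K−S=0.0000, hold=0.9598 ⇒ V=0.9598 continue | (k=2,j=2): S=176.0242, K−S=0.0000, hold=0.1082 ⇒ V=0.1082 continue  boundary S*=-
step 1: (k=1,j=0): S=150.2753, K−S=0.0000, hold=2.4876 ⇒ V=2.4876 continue | (k=1,j=1): S=166.9850, K−S=0.0000, hold=0.5394 ⇒ V=0.5394 continue  boundary S*=-
step 0: (k=0,j=0): S=158.4100, K−S=0.0000, hold=1.5256 ⇒ V=1.5256 continue  boundary S*=-

price = 1.5256
boundary = - - - - - - 115.4551 121.7049
tree:
1.5256
2.4876 0.5394
3.9779 0.9598 0.1082
6.2129 1.6873 0.2137 0.0000
9.4252 2.9212 0.4220 0.0000 0.0000
13.7866 4.9574 0.8333 0.0000 0.0000 0.0000
19.2549 8.1876 1.6456 0.0000 0.0000 0.0000 0.0000
25.1837 13.0051 3.2496 0.0000 0.0000 0.0000 0.0000 0.0000
30.8081 19.2549 6.4170 0.0000 0.0000 0.0000 0.0000 0.0000 0.0000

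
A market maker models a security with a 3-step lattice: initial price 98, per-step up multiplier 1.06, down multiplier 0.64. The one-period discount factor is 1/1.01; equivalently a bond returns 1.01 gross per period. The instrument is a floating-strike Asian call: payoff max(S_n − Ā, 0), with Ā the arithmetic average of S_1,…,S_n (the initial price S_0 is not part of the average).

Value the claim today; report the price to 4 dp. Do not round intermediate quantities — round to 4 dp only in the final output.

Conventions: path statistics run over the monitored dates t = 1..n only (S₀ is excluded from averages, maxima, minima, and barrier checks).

price = 4.6524

With p* = (R−d)/(u−d) = 0.8810, sum probability × payoff across the paths and divide by R^3.
Enumerate all 2^3 = 8 price paths (U = up ×1.06, D = down ×0.64); each path with k up-moves has probability p*^k·(1−p*)^(3−k).
DDD: Ā=42.8503, payoff=0.0000, prob=0.001687
UDD: Ā=70.9708, payoff=0.0000, prob=0.012485
DUD: Ā=57.2508, payoff=0.0000, prob=0.012485
UUD: Ā=94.8217, payoff=0.0000, prob=0.092390
DDU: Ā=48.4700, payoff=0.0000, prob=0.012485
UDU: Ā=80.2785, payoff=0.0000, prob=0.092390
DUU: Ā=66.5585, payoff=3.9137, prob=0.092390
UUU: Ā=110.2375, payoff=6.4821, prob=0.683687
Price = Σ prob·payoff / R^3 = 4.793325 / 1.030301 = 4.6524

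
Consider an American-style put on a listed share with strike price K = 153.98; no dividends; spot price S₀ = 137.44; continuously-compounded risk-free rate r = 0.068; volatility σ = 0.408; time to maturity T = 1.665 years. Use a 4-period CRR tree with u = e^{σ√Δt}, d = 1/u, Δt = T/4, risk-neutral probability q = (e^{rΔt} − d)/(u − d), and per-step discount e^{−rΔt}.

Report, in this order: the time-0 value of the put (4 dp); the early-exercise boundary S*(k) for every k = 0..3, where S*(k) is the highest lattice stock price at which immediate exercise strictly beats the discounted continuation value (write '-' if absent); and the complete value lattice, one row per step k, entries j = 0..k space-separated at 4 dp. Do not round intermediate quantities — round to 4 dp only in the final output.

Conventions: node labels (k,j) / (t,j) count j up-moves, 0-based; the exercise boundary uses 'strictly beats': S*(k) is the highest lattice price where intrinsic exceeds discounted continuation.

price = 32.1183
boundary = - - 81.1846 105.6315
tree:
32.1183
49.4676 15.8382
72.7954 27.9465 4.0896
91.5844 48.3485 8.2245 0.0000
106.0250 72.7954 16.5400 0.0000 0.0000

Δt=0.41625, u=1.30113, d=0.76856, q=0.48848, disc=e^(-rΔt)=0.97209
k=4 terminal: V=max(K-S,0) → 106.0250 72.7954 16.5400 0.0000 0.0000
k=3: j=0 S=62.3956 intr=91.5844 cont=87.2871 V=91.5844[EX]; j=1 S=105.6315 intr=48.3485 cont=44.0512 V=48.3485[EX]; j=2 S=178.8270 intr=0.0000 cont=8.2245 V=8.2245[hold]; j=3 S=302.7420 intr=0.0000 cont=0.0000 V=0.0000[hold]  S*(3)=105.6315
k=2: j=0 S=81.1846 intr=72.7954 cont=68.4981 V=72.7954[EX]; j=1 S=137.4400 intr=16.5400 cont=27.9465 V=27.9465[hold]; j=2 S=232.6767 intr=0.0000 cont=4.0896 V=4.0896[hold]  S*(2)=81.1846
k=1: j=0 S=105.6315 intr=48.3485 cont=49.4676 V=49.4676[hold]; j=1 S=178.8270 intr=0.0000 cont=15.8382 V=15.8382[hold]  S*(1)=-
k=0: j=0 S=137.4400 intr=16.5400 cont=32.1183 V=32.1183[hold]  S*(0)=-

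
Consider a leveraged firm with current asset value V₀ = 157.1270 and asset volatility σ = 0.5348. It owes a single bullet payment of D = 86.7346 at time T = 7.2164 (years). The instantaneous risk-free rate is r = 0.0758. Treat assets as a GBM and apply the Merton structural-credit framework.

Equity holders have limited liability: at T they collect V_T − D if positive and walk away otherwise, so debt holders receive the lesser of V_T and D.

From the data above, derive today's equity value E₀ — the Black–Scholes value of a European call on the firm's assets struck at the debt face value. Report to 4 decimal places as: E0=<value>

E0=120.2687

With assets at 157.1270 and a single debt payment of 86.7346 at 7.2164 years:
d₁ = [ln(V₀/D) + (r + σ²/2)T] / (σ√T)
   = [ln(157.1270/86.7346) + (0.0758 + 0.5·0.5348²)·7.2164] / (0.5348·√7.2164)
   = [0.594202 + 1.578988] / 1.436652 = 1.512676
d₂ = d₁ − σ√T = 1.512676 − 1.436652 = 0.076024
N(d₁) = 0.934819,  N(d₂) = 0.530300,  e^(−rT) = 0.578681
E₀ = V₀·N(d₁) − D·e^(−rT)·N(d₂)
   = 157.1270·0.934819 − 86.7346·0.578681·0.530300 = 120.268654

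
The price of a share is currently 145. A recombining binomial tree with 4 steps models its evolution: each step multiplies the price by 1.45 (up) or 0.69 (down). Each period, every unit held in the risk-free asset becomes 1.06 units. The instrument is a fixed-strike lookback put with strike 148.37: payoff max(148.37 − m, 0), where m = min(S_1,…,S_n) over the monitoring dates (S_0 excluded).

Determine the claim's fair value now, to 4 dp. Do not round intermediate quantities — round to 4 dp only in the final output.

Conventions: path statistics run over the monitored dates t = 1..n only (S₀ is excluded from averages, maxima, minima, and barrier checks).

Set p* = 0.4868 (from d < R < u); the path-dependent value is the discounted p*-expectation over all price paths.
Enumerate all 2^4 = 16 price paths (U = up ×1.45, D = down ×0.69); each path with k up-moves has probability p*^k·(1−p*)^(4−k).
DDDD: m=32.8673, payoff=115.5027, prob=0.069343
UDDD: m=69.0690, payoff=79.3010, prob=0.065787
DUDD: m=69.0690, payoff=79.3010, prob=0.065787
UUDD: m=145.1450, payoff=3.2250, prob=0.062413
DDUD: m=69.0345, payoff=79.3355, prob=0.065787
UDUD: m=145.0725, payoff=3.2975, prob=0.062413
DUUD: m=100.0500, payoff=48.3200, prob=0.062413
UUUD: m=210.2500, payoff=0.0000, prob=0.059213
DDDU: m=47.6338, payoff=100.7362, prob=0.065787
UDDU: m=100.1000, payoff=48.2700, prob=0.062413
DUDU: m=100.0500, payoff=48.3200, prob=0.062413
UUDU: m=210.2500, payoff=0.0000, prob=0.059213
DDUU: m=69.0345, payoff=79.3355, prob=0.062413
UDUU: m=145.0725, payoff=3.2975, prob=0.059213
DUUU: m=100.0500, payoff=48.3200, prob=0.059213
UUUU: m=210.2500, payoff=0.0000, prob=0.056176
Price = Σ prob·payoff / R^4 = 47.749151 / 1.262477 = 37.8218

price = 37.8218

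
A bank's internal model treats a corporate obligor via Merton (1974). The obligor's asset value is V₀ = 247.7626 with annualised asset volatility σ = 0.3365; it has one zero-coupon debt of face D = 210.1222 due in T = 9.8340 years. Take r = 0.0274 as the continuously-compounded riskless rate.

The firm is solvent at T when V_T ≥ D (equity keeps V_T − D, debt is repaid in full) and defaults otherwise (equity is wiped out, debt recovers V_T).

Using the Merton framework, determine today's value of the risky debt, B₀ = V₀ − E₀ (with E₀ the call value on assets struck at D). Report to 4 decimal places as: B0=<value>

Equity is a call on the firm's assets struck at D = 210.1222:
d₁ = [ln(V₀/D) + (r + σ²/2)T] / (σ√T)
   = [ln(247.7626/210.1222) + (0.0274 + 0.5·0.3365²)·9.8340] / (0.3365·√9.8340)
   = [0.164782 + 0.826215] / 1.055237 = 0.939122
d₂ = d₁ − σ√T = 0.939122 − 1.055237 = -0.116116
N(d₁) = 0.826166,  N(d₂) = 0.453780,  e^(−rT) = 0.763798
E₀ = V₀·N(d₁) − D·e^(−rT)·N(d₂)
   = 247.7626·0.826166 − 210.1222·0.763798·0.453780 = 131.865343
B₀ = V₀ − E₀ = 247.7626 − 131.865343 = 115.897257

B0=115.8973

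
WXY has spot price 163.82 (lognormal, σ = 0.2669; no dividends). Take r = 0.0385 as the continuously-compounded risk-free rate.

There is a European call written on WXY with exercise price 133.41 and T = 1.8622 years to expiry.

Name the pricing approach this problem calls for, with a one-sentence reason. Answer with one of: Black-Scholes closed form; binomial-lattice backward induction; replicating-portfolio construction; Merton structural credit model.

framework: Black-Scholes closed form

Key observation: a European claim on WXY (strike 133.41) — a lognormal (GBM) underlying with constant rate and volatility — has an exact closed-form value; no lattice or capital structure is involved.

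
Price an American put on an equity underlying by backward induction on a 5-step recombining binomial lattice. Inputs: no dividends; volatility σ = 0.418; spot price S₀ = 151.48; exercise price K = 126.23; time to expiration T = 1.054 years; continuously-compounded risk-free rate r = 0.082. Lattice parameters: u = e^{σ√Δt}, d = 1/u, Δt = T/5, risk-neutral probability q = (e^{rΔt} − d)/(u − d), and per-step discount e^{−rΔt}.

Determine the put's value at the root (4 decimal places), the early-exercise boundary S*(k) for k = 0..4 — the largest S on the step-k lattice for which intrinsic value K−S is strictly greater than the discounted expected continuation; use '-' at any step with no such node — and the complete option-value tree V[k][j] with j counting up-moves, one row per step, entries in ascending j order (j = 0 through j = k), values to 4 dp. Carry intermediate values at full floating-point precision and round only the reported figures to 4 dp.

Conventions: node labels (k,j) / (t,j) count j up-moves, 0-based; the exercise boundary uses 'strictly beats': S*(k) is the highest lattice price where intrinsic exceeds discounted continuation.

price = 9.2331
boundary = - - - 85.1748 103.1951
tree:
9.2331
15.7290 2.9907
25.9889 5.9098 0.1450
41.0552 11.6711 0.2934 0.0000
55.9288 23.0349 0.5939 0.0000 0.0000
68.2051 41.0552 1.2020 0.0000 0.0000 0.0000

Δt=0.21080  u=1.21157  d=0.82538  q=0.49732  discount=0.98286
step 5 (expiry): payoffs max(K−S,0) = 68.2051 41.0552 1.2020 0.0000 0.0000 0.0000
step 4: (k=4,j=0): S=70.3012, K−S=55.9288, hold=53.7656 ⇒ V=55.9288 exercise | (k=4,j=1): S=103.1951, K−S=23.0349, hold=20.8717 ⇒ V=23.0349 exercise | (k=4,j=2): S=151.4800, K−S=0.0000, hold=0.5939 ⇒ V=0.5939 continue | (k=4,j=3): S=222.3574, K−S=0.0000, hold=0.0000 ⇒ V=0.0000 continue | (k=4,j=4): S=326.3983, K−S=0.0000, hold=0.0000 ⇒ V=0.0000 continue  boundary S*=103.1951
step 3: (k=3,j=0): S=85.1748, K−S=41.0552, hold=38.8920 ⇒ V=41.0552 exercise | (k=3,j=1): S=125.0280, K−S=1.2020, hold=11.6711 ⇒ V=11.6711 continue | (k=3,j=2): S=183.5285, K−S=0.0000, hold=0.2934 ⇒ V=0.2934 continue | (k=3,j=3): S=269.4013, K−S=0.0000, hold=0.0000 ⇒ V=0.0000 continue  boundary S*=85.1748
step 2: (k=2,j=0): S=103.1951, K−S=23.0349, hold=25.9889 ⇒ V=25.9889 continue | (k=2,j=1): S=151.4800, K−S=0.0000, hold=5.9098 ⇒ V=5.9098 continue | (k=2,j=2): S=222.3574, K−S=0.0000, hold=0.1450 ⇒ V=0.1450 continue  boundary S*=-
step 1: (k=1,j=0): S=125.0280, K−S=1.2020, hold=15.7290 ⇒ V=15.7290 continue | (k=1,j=1): S=183.5285, K−S=0.0000, hold=2.9907 ⇒ V=2.9907 continue  boundary S*=-
step 0: (k=0,j=0): S=151.4800, K−S=0.0000, hold=9.2331 ⇒ V=9.2331 continue  boundary S*=-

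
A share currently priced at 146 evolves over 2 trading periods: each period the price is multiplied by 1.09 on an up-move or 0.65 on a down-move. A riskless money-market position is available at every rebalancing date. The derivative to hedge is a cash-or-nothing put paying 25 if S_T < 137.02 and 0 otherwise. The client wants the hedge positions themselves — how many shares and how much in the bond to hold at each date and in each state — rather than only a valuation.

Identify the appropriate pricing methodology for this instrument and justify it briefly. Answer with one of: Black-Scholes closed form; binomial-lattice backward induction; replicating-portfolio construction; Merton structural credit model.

Key observation: what is demanded is not a single number but the (Δ, B) position at each node of the 1.09/0.65 tree starting at 146; constructing those positions is the replicating-portfolio method.

framework: replicating-portfolio construction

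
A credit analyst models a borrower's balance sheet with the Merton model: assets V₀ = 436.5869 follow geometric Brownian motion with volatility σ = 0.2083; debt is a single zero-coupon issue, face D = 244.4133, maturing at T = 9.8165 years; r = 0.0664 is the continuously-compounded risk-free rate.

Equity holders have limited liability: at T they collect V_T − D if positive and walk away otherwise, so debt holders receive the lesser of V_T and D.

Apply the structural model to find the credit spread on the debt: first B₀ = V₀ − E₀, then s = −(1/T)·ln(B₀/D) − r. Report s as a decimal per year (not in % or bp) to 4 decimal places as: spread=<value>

Apply the equity-as-call identities (strike 244.4133, horizon 9.8165 years):
d₁ = [ln(V₀/D) + (r + σ²/2)T] / (σ√T)
   = [ln(436.5869/244.4133) + (0.0664 + 0.5·0.2083²)·9.8165] / (0.2083·√9.8165)
   = [0.580127 + 0.864779] / 0.652631 = 2.213971
d₂ = d₁ − σ√T = 2.213971 − 0.652631 = 1.561340
N(d₁) = 0.986585,  N(d₂) = 0.940778,  e^(−rT) = 0.521099
E₀ = V₀·N(d₁) − D·e^(−rT)·N(d₂)
   = 436.5869·0.986585 − 244.4133·0.521099·0.940778 = 310.909127
B₀ = V₀ − E₀ = 436.5869 − 310.909127 = 125.677773
spread = −(1/T)·ln(B₀/D) − r = −(1/9.8165)·ln(125.677773/244.4133) − 0.0664 = 0.00135728

spread=0.0014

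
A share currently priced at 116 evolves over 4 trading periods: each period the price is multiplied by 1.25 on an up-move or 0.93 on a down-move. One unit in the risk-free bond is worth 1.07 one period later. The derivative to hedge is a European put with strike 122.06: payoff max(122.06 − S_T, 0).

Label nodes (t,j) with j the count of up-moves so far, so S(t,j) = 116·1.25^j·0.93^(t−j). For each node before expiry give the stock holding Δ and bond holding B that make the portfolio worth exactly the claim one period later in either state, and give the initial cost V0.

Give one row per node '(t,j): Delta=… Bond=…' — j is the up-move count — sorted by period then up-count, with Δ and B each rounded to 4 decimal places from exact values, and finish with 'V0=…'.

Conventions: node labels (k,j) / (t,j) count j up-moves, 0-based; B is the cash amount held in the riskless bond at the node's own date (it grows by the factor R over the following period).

(0,0): Delta=-0.1664 Bond=23.2910
(1,0): Delta=-0.3066 Bond=40.0451
(1,1): Delta=-0.0323 Bond=5.4766
(2,0): Delta=-0.5580 Bond=68.0719
(2,1): Delta=-0.0661 Bond=10.4177
(2,2): Delta=0.0000 Bond=0.0000
(3,0): Delta=-1.0000 Bond=114.0748
(3,1): Delta=-0.1353 Bond=19.8169
(3,2): Delta=0.0000 Bond=0.0000
(3,3): Delta=0.0000 Bond=0.0000
V0=3.9848

Since d<R<u, set p* = (R−d)/(u−d) = 0.4375; price each node as the discounted p*-expectation of its children.
Payoffs at expiry: V(4,0)=35.2860, V(4,1)=5.4282, V(4,2)=0.0000, V(4,3)=0.0000, V(4,4)=0.0000
(3,0): S=93.3054. Δ = (V_up−V_dn)/(S_up−S_dn) = (5.4282−35.2860)/(116.6318−86.7740) = -1.0000. V = [p*·5.4282 + (1−p*)·35.2860]/1.07 = 20.7694. B = V − Δ·S = 114.0748.
(3,1): S=125.4105. Δ = (V_up−V_dn)/(S_up−S_dn) = (0.0000−5.4282)/(156.7631−116.6318) = -0.1353. V = [p*·0.0000 + (1−p*)·5.4282]/1.07 = 2.8536. B = V − Δ·S = 19.8169.
(3,2): S=168.5625. Δ = (V_up−V_dn)/(S_up−S_dn) = (0.0000−0.0000)/(210.7031−156.7631) = 0.0000. V = [p*·0.0000 + (1−p*)·0.0000]/1.07 = 0.0000. B = V − Δ·S = 0.0000.
(3,3): S=226.5625. Δ = (V_up−V_dn)/(S_up−S_dn) = (0.0000−0.0000)/(283.2031−210.7031) = 0.0000. V = [p*·0.0000 + (1−p*)·0.0000]/1.07 = 0.0000. B = V − Δ·S = 0.0000.
(2,0): S=100.3284. Δ = (V_up−V_dn)/(S_up−S_dn) = (2.8536−20.7694)/(125.4105−93.3054) = -0.5580. V = [p*·2.8536 + (1−p*)·20.7694]/1.07 = 12.0853. B = V − Δ·S = 68.0719.
(2,1): S=134.8500. Δ = (V_up−V_dn)/(S_up−S_dn) = (0.0000−2.8536)/(168.5625−125.4105) = -0.0661. V = [p*·0.0000 + (1−p*)·2.8536]/1.07 = 1.5002. B = V − Δ·S = 10.4177.
(2,2): S=181.2500. Δ = (V_up−V_dn)/(S_up−S_dn) = (0.0000−0.0000)/(226.5625−168.5625) = 0.0000. V = [p*·0.0000 + (1−p*)·0.0000]/1.07 = 0.0000. B = V − Δ·S = 0.0000.
(1,0): S=107.8800. Δ = (V_up−V_dn)/(S_up−S_dn) = (1.5002−12.0853)/(134.8500−100.3284) = -0.3066. V = [p*·1.5002 + (1−p*)·12.0853]/1.07 = 6.9666. B = V − Δ·S = 40.0451.
(1,1): S=145.0000. Δ = (V_up−V_dn)/(S_up−S_dn) = (0.0000−1.5002)/(181.2500−134.8500) = -0.0323. V = [p*·0.0000 + (1−p*)·1.5002]/1.07 = 0.7886. B = V − Δ·S = 5.4766.
(0,0): S=116.0000. Δ = (V_up−V_dn)/(S_up−S_dn) = (0.7886−6.9666)/(145.0000−107.8800) = -0.1664. V = [p*·0.7886 + (1−p*)·6.9666]/1.07 = 3.9848. B = V − Δ·S = 23.2910.
Sanity check at the root: Δ(0,0)·S0 + B(0,0) reproduces V0 = 3.9848.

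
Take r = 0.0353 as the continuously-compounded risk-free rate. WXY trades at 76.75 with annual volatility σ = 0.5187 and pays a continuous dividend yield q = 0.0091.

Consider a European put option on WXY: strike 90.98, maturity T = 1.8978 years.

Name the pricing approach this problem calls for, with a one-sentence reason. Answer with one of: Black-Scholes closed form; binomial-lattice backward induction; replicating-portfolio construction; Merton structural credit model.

Key observation: the instrument is a plain European put (strike 90.98) on a lognormal asset; the exact continuous-time formula applies directly.

framework: Black-Scholes closed form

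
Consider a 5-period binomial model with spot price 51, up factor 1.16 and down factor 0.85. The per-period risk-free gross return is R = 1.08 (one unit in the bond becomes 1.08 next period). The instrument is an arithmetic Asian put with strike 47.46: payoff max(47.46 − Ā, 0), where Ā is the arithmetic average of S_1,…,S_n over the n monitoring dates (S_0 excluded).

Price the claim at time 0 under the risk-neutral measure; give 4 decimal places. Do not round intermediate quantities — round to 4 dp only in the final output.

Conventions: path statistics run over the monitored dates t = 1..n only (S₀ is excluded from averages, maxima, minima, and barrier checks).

price = 0.3254

With p* = (R−d)/(u−d) = 0.7419, sum probability × payoff across the paths and divide by R^5.
Enumerate all 2^5 = 32 price paths (U = up ×1.16, D = down ×0.85); each path with k up-moves has probability p*^k·(1−p*)^(5−k).
DDDDD: Ā=32.1538, payoff=15.3062, prob=0.001145
UDDDD: Ā=43.8805, payoff=3.5795, prob=0.003291
DUDDD: Ā=40.7185, payoff=6.7415, prob=0.003291
UUDDD: Ā=55.5688, payoff=0.0000, prob=0.009461
DDUDD: Ā=38.0308, payoff=9.4292, prob=0.003291
UDUDD: Ā=51.9009, payoff=0.0000, prob=0.009461
DUUDD: Ā=48.7389, payoff=0.0000, prob=0.009461
UUUDD: Ā=66.5143, payoff=0.0000, prob=0.027199
DDDUD: Ā=35.7463, payoff=11.7137, prob=0.003291
UDDUD: Ā=48.7832, payoff=0.0000, prob=0.009461
DUDUD: Ā=45.6212, payoff=1.8388, prob=0.009461
UUDUD: Ā=62.2595, payoff=0.0000, prob=0.027199
DDUUD: Ā=42.9335, payoff=4.5265, prob=0.009461
UDUUD: Ā=58.5915, payoff=0.0000, prob=0.027199
DUUUD: Ā=55.4295, payoff=0.0000, prob=0.027199
UUUUD: Ā=75.6450, payoff=0.0000, prob=0.078197
DDDDU: Ā=33.8044, payoff=13.6556, prob=0.003291
UDDDU: Ā=46.1331, payoff=1.3269, prob=0.009461
DUDDU: Ā=42.9711, payoff=4.4889, prob=0.009461
UUDDU: Ā=58.6429, payoff=0.0000, prob=0.027199
DDUDU: Ā=40.2834, payoff=7.1766, prob=0.009461
UDUDU: Ā=54.9750, payoff=0.0000, prob=0.027199
DUUDU: Ā=51.8130, payoff=0.0000, prob=0.027199
UUUDU: Ā=70.7095, payoff=0.0000, prob=0.078197
DDDUU: Ā=37.9988, payoff=9.4612, prob=0.009461
UDDUU: Ā=51.8572, payoff=0.0000, prob=0.027199
DUDUU: Ā=48.6952, payoff=0.0000, prob=0.027199
UUDUU: Ā=66.4547, payoff=0.0000, prob=0.078197
DDUUU: Ā=46.0075, payoff=1.4525, prob=0.027199
UDUUU: Ā=62.7868, payoff=0.0000, prob=0.078197
DUUUU: Ā=59.6248, payoff=0.0000, prob=0.078197
UUUUU: Ā=81.3703, payoff=0.0000, prob=0.224818
Price = Σ prob·payoff / R^5 = 0.478140 / 1.469328 = 0.3254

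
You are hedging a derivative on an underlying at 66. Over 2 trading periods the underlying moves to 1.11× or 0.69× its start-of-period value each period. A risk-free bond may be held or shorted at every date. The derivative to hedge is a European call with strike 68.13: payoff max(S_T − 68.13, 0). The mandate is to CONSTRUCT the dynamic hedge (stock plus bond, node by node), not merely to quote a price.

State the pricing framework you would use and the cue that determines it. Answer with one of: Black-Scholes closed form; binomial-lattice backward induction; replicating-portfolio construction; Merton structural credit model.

Key observation: the deliverable is the dynamic trading strategy on the 2-step tree (spot 66, moves 1.11 and 0.69), so the valuation must go through the node-by-node replicating-portfolio solve.

framework: replicating-portfolio construction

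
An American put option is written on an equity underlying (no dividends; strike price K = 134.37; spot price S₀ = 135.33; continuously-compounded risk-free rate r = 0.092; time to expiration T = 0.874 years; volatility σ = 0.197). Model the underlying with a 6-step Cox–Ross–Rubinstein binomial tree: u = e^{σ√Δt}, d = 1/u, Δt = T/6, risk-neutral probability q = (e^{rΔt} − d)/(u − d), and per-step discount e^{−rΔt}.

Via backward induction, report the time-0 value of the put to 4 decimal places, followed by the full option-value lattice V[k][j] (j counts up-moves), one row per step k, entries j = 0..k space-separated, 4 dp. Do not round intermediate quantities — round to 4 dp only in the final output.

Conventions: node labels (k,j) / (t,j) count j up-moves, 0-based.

Δt=0.14567, u=1.07809, d=0.92757, q=0.57085, disc=e^(-rΔt)=0.98669
k=6 terminal: V=max(K-S,0) → 48.1769 34.1903 17.9341 0.0000 0.0000 0.0000 0.0000
k=5: j=0 S=92.9236 intr=41.4464 cont=39.6576 V=41.4464[EX]; j=1 S=108.0024 intr=26.3676 cont=24.5789 V=26.3676[EX]; j=2 S=125.5280 intr=8.8420 cont=7.5940 V=8.8420[EX]; j=3 S=145.8974 intr=0.0000 cont=0.0000 V=0.0000[hold]; j=4 S=169.5722 intr=0.0000 cont=0.0000 V=0.0000[hold]; j=5 S=197.0888 intr=0.0000 cont=0.0000 V=0.0000[hold]
k=4: j=0 S=100.1797 intr=34.1903 cont=32.4016 V=34.1903[EX]; j=1 S=116.4359 intr=17.9341 cont=16.1454 V=17.9341[EX]; j=2 S=135.3300 intr=0.0000 cont=3.7441 V=3.7441[hold]; j=3 S=157.2900 intr=0.0000 cont=0.0000 V=0.0000[hold]; j=4 S=182.8135 intr=0.0000 cont=0.0000 V=0.0000[hold]
k=3: j=0 S=108.0024 intr=26.3676 cont=24.5789 V=26.3676[EX]; j=1 S=125.5280 intr=8.8420 cont=9.7029 V=9.7029[hold]; j=2 S=145.8974 intr=0.0000 cont=1.5854 V=1.5854[hold]; j=3 S=169.5722 intr=0.0000 cont=0.0000 V=0.0000[hold]
k=2: j=0 S=116.4359 intr=17.9341 cont=16.6302 V=17.9341[EX]; j=1 S=135.3300 intr=0.0000 cont=5.0016 V=5.0016[hold]; j=2 S=157.2900 intr=0.0000 cont=0.6713 V=0.6713[hold]
k=1: j=0 S=125.5280 intr=8.8420 cont=10.4111 V=10.4111[hold]; j=1 S=145.8974 intr=0.0000 cont=2.4960 V=2.4960[hold]
k=0: j=0 S=135.3300 intr=0.0000 cont=5.8143 V=5.8143[hold]

price = 5.8143
tree:
5.8143
10.4111 2.4960
17.9341 5.0016 0.6713
26.3676 9.7029 1.5854 0.0000
34.1903 17.9341 3.7441 0.0000 0.0000
41.4464 26.3676 8.8420 0.0000 0.0000 0.0000
48.1769 34.1903 17.9341 0.0000 0.0000 0.0000 0.0000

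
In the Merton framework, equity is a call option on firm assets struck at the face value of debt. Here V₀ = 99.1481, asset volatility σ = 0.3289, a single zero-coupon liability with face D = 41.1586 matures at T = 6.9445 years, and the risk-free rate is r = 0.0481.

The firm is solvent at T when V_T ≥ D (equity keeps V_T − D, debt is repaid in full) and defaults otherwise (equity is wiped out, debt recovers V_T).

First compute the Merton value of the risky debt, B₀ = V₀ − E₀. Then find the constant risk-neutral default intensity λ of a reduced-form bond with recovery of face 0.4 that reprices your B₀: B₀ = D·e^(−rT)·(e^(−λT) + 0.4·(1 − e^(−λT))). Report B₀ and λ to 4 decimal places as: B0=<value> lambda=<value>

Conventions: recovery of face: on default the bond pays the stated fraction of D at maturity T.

Apply the equity-as-call identities (strike 41.1586, horizon 6.9445 years):
d₁ = [ln(V₀/D) + (r + σ²/2)T] / (σ√T)
   = [ln(99.1481/41.1586) + (0.0481 + 0.5·0.3289²)·6.9445] / (0.3289·√6.9445)
   = [0.879182 + 0.709642] / 0.866731 = 1.833122
d₂ = d₁ − σ√T = 1.833122 − 0.866731 = 0.966391
N(d₁) = 0.966608,  N(d₂) = 0.833076,  e^(−rT) = 0.716032
E₀ = V₀·N(d₁) − D·e^(−rT)·N(d₂)
   = 99.1481·0.966608 − 41.1586·0.716032·0.833076 = 71.285857
B₀ = V₀ − E₀ = 99.1481 − 71.285857 = 27.862243
e^(−λT) = (B₀·e^(rT)/D − 0.4)/(1 − 0.4) = (27.8622·1.396586/41.1586 − 0.4)/0.6 = 0.90902465
λ = −ln(0.90902465)/6.9445 = 0.013735

B0=27.8622 lambda=0.0137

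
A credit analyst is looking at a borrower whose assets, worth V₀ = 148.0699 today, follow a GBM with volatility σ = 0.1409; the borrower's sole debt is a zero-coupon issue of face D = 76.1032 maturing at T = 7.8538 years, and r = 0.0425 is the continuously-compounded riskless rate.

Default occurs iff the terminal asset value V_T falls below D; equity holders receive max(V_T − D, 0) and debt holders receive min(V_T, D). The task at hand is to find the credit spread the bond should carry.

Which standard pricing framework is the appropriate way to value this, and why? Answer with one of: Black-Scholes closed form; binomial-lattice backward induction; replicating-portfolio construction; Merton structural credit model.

framework: Merton structural credit model

Key observation: assets follow a GBM and default happens iff V_T < 76.1032; valuing claims on that split (equity as a call, risky debt as the residual) is the structural model's definition.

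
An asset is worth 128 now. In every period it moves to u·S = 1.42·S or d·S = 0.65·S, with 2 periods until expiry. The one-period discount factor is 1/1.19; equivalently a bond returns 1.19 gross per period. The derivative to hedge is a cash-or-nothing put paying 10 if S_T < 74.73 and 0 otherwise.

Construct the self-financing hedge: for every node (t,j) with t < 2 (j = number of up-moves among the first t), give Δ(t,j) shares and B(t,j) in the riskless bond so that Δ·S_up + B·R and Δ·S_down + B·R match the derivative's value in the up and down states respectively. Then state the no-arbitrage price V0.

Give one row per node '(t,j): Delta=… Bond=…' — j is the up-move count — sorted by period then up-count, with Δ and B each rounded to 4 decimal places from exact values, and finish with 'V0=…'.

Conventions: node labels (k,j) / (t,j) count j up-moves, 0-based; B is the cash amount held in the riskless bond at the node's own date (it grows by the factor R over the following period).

No-arbitrage ⇒ martingale measure with p* = (R−d)/(u−d) = 0.7013.
Expiry values: V(2,0)=10.0000, V(2,1)=0.0000, V(2,2)=0.0000
  t=1,j=0: stock 83.2000 → up 118.1440 (V=0.0000), down 54.0800 (V=10.0000). Price 2.5101; hedge Δ=-0.1561, bond B=15.4971.
  t=1,j=1: stock 181.7600 → up 258.0992 (V=0.0000), down 118.1440 (V=0.0000). Price 0.0000; hedge Δ=0.0000, bond B=0.0000.
  t=0,j=0: stock 128.0000 → up 181.7600 (V=0.0000), down 83.2000 (V=2.5101). Price 0.6301; hedge Δ=-0.0255, bond B=3.8899.
Verification: the root portfolio costs Δ(0,0)·S0 + B(0,0) = 0.6301, matching V0.

(0,0): Delta=-0.0255 Bond=3.8899
(1,0): Delta=-0.1561 Bond=15.4971
(1,1): Delta=0.0000 Bond=0.0000
V0=0.6301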